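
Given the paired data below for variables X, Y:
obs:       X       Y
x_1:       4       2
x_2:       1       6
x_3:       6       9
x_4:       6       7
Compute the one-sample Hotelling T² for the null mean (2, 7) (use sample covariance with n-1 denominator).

Step 1 — sample mean vector:
  mean(X) = (4 + 1 + 6 + 6) / 4 = 17/4 = 4.25
  mean(Y) = (2 + 6 + 9 + 7) / 4 = 24/4 = 6
  x̄ = (4.25, 6),  deviation x̄ - mu_0 = (4.25, 6) - (2, 7) = (2.25, -1).

Step 2 — sample covariance matrix, S[i,j] = (1/(n-1)) · Σ_k (x_{k,i} - mean_i) · (x_{k,j} - mean_j), divisor n-1 = 3:
  S[X,X] = ((-0.25)·(-0.25) + (-3.25)·(-3.25) + (1.75)·(1.75) + (1.75)·(1.75)) / 3 = 16.75/3 = 5.5833
  S[X,Y] = ((-0.25)·(-4) + (-3.25)·(0) + (1.75)·(3) + (1.75)·(1)) / 3 = 8/3 = 2.6667
  S[Y,Y] = ((-4)·(-4) + (0)·(0) + (3)·(3) + (1)·(1)) / 3 = 26/3 = 8.6667
  S = [[5.5833, 2.6667],
 [2.6667, 8.6667]].

Step 3 — invert S. det(S) = 5.5833·8.6667 - (2.6667)² = 41.2778.
  S^{-1} = (1/det) · [[d, -b], [-b, a]] = [[0.21, -0.0646],
 [-0.0646, 0.1353]].

Step 4 — quadratic form (x̄ - mu_0)^T · S^{-1} · (x̄ - mu_0):
  S^{-1} · (x̄ - mu_0) = (0.537, -0.2806),
  (x̄ - mu_0)^T · [...] = (2.25)·(0.537) + (-1)·(-0.2806) = 1.4889.

Step 5 — scale by n: T² = 4 · 1.4889 = 5.9556.

T² ≈ 5.9556


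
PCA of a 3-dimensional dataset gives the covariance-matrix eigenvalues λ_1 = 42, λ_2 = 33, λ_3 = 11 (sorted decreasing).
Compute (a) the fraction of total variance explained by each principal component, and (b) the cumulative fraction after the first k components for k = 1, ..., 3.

Step 1 — total variance = trace(Sigma) = Σ λ_i = 42 + 33 + 11 = 86.

Step 2 — fraction explained by component i = λ_i / Σ λ:
  PC1: 42/86 = 0.4884
  PC2: 33/86 = 0.3837
  PC3: 11/86 = 0.1279

Step 3 — cumulative fraction after k components = (λ_1 + ... + λ_k) / Σ λ:
  k = 1: 42/86 = 0.4884
  k = 2: (42 + 33)/86 = 75/86 = 0.8721
  k = 3: (42 + 33 + 11)/86 = 86/86 = 1

Summary (fraction, with percent):

explained: PC1 0.4884 (48.84%), PC2 0.3837 (38.37%), PC3 0.1279 (12.79%);  cumulative: 0.4884, 0.8721, 1


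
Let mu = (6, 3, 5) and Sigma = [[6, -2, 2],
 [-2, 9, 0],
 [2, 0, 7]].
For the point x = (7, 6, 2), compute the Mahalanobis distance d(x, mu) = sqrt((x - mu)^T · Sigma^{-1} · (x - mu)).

Step 1 — centre the observation: (x - mu) = (1, 3, -3).

Step 2 — invert Sigma (cofactor / det for 3×3, or solve directly):
  Sigma^{-1} = [[0.2006, 0.0446, -0.0573],
 [0.0446, 0.121, -0.0127],
 [-0.0573, -0.0127, 0.1592]].

Step 3 — form the quadratic (x - mu)^T · Sigma^{-1} · (x - mu):
  Sigma^{-1} · (x - mu) = (0.5064, 0.4459, -0.5732).
  (x - mu)^T · [Sigma^{-1} · (x - mu)] = (1)·(0.5064) + (3)·(0.4459) + (-3)·(-0.5732) = 3.5637.

Step 4 — take square root: d = √(3.5637) ≈ 1.8878.

d(x, mu) = √(3.5637) ≈ 1.8878


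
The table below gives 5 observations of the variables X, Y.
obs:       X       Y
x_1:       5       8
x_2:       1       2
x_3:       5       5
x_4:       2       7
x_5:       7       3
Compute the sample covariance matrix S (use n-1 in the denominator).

Step 1 — column means:
  mean(X) = (5 + 1 + 5 + 2 + 7) / 5 = 20/5 = 4
  mean(Y) = (8 + 2 + 5 + 7 + 3) / 5 = 25/5 = 5

Step 2 — sample covariance S[i,j] = (1/(n-1)) · Σ_k (x_{k,i} - mean_i) · (x_{k,j} - mean_j), with n-1 = 4.
  S[X,X] = ((1)·(1) + (-3)·(-3) + (1)·(1) + (-2)·(-2) + (3)·(3)) / 4 = 24/4 = 6
  S[X,Y] = ((1)·(3) + (-3)·(-3) + (1)·(0) + (-2)·(2) + (3)·(-2)) / 4 = 2/4 = 0.5
  S[Y,Y] = ((3)·(3) + (-3)·(-3) + (0)·(0) + (2)·(2) + (-2)·(-2)) / 4 = 26/4 = 6.5

S is symmetric (S[j,i] = S[i,j]). Assembling:

S = [[6, 0.5],
 [0.5, 6.5]]


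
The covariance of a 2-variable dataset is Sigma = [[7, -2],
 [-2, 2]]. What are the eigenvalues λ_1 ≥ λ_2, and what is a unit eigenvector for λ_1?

Step 1 — characteristic polynomial of 2×2 Sigma:
  det(Sigma - λI) = λ² - trace · λ + det = 0.
  trace = 7 + 2 = 9, det = 7·2 - (-2)² = 10.
Step 2 — discriminant:
  Δ = trace² - 4·det = 81 - 40 = 41.
Step 3 — eigenvalues:
  λ = (trace ± √Δ)/2 = (9 ± 6.4031)/2,
  λ_1 = 7.7016,  λ_2 = 1.2984.

Step 4 — unit eigenvector for λ_1: solve (Sigma - λ_1 I)v = 0. First row:
  (7 - 7.7016)·v_x + (-2)·v_y = 0, i.e. (-0.7016)·v_x + (-2)·v_y = 0,
  so v ∝ (b, λ_1 - a) = (-2, 0.7016); multiply by -1 so the first entry is positive: u = (2, -0.7016).
  ||u|| = √((2)² + (-0.7016)²) = √(4.4922) ≈ 2.1195,
  v_1 = u/||u|| ≈ (0.9436, -0.331) (||v_1|| = 1).

λ_1 = 7.7016,  λ_2 = 1.2984;  v_1 ≈ (0.9436, -0.331)


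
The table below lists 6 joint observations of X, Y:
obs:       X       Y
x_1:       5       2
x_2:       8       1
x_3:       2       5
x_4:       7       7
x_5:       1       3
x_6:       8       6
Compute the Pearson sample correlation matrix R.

Step 1 — column means:
  mean(X) = (5 + 8 + 2 + 7 + 1 + 8) / 6 = 31/6 = 5.1667
  mean(Y) = (2 + 1 + 5 + 7 + 3 + 6) / 6 = 24/6 = 4

Step 2 — sample variances and covariances s[i,j] = (1/(n-1)) · Σ_k (x_{k,i} - mean_i) · (x_{k,j} - mean_j), with n-1 = 5:
  s[X,X] = ((-0.1667)·(-0.1667) + (2.8333)·(2.8333) + (-3.1667)·(-3.1667) + (1.8333)·(1.8333) + (-4.1667)·(-4.1667) + (2.8333)·(2.8333)) / 5 = 46.8333/5 = 9.3667
  s[X,Y] = ((-0.1667)·(-2) + (2.8333)·(-3) + (-3.1667)·(1) + (1.8333)·(3) + (-4.1667)·(-1) + (2.8333)·(2)) / 5 = 4/5 = 0.8
  s[Y,Y] = ((-2)·(-2) + (-3)·(-3) + (1)·(1) + (3)·(3) + (-1)·(-1) + (2)·(2)) / 5 = 28/5 = 5.6
  Sample standard deviations s_i = √(s[i,i]):
  s(X) = √(9.3667) = 3.0605
  s(Y) = √(5.6) = 2.3664

Step 3 — r_{ij} = s_{ij} / (s_i · s_j):
  r[X,X] = 1 (diagonal).
  r[X,Y] = 0.8 / (3.0605 · 2.3664) = 0.8 / 7.2425 = 0.1105
  r[Y,Y] = 1 (diagonal).

R is symmetric with unit diagonal. Assembling:

R = [[1, 0.1105],
 [0.1105, 1]]


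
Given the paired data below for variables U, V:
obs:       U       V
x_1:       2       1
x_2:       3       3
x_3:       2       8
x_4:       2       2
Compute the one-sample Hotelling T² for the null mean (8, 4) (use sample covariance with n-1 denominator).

Step 1 — sample mean vector:
  mean(U) = (2 + 3 + 2 + 2) / 4 = 9/4 = 2.25
  mean(V) = (1 + 3 + 8 + 2) / 4 = 14/4 = 3.5
  x̄ = (2.25, 3.5),  deviation x̄ - mu_0 = (2.25, 3.5) - (8, 4) = (-5.75, -0.5).

Step 2 — sample covariance matrix, S[i,j] = (1/(n-1)) · Σ_k (x_{k,i} - mean_i) · (x_{k,j} - mean_j), divisor n-1 = 3:
  S[U,U] = ((-0.25)·(-0.25) + (0.75)·(0.75) + (-0.25)·(-0.25) + (-0.25)·(-0.25)) / 3 = 0.75/3 = 0.25
  S[U,V] = ((-0.25)·(-2.5) + (0.75)·(-0.5) + (-0.25)·(4.5) + (-0.25)·(-1.5)) / 3 = -0.5/3 = -0.1667
  S[V,V] = ((-2.5)·(-2.5) + (-0.5)·(-0.5) + (4.5)·(4.5) + (-1.5)·(-1.5)) / 3 = 29/3 = 9.6667
  S = [[0.25, -0.1667],
 [-0.1667, 9.6667]].

Step 3 — invert S. det(S) = 0.25·9.6667 - (-0.1667)² = 2.3889.
  S^{-1} = (1/det) · [[d, -b], [-b, a]] = [[4.0465, 0.0698],
 [0.0698, 0.1047]].

Step 4 — quadratic form (x̄ - mu_0)^T · S^{-1} · (x̄ - mu_0):
  S^{-1} · (x̄ - mu_0) = (-23.3023, -0.4535),
  (x̄ - mu_0)^T · [...] = (-5.75)·(-23.3023) + (-0.5)·(-0.4535) = 134.2151.

Step 5 — scale by n: T² = 4 · 134.2151 = 536.8605.

T² ≈ 536.8605


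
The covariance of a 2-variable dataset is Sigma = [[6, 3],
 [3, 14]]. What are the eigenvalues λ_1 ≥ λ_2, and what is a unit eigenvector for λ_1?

Step 1 — characteristic polynomial of 2×2 Sigma:
  det(Sigma - λI) = λ² - trace · λ + det = 0.
  trace = 6 + 14 = 20, det = 6·14 - (3)² = 75.
Step 2 — discriminant:
  Δ = trace² - 4·det = 400 - 300 = 100.
Step 3 — eigenvalues:
  λ = (trace ± √Δ)/2 = (20 ± 10)/2,
  λ_1 = 15,  λ_2 = 5.

Step 4 — unit eigenvector for λ_1: solve (Sigma - λ_1 I)v = 0. First row:
  (6 - 15)·v_x + (3)·v_y = 0, i.e. (-9)·v_x + (3)·v_y = 0,
  so v ∝ (b, λ_1 - a) = (3, 9) = u.
  ||u|| = √((3)² + (9)²) = √(90) ≈ 9.4868,
  v_1 = u/||u|| ≈ (0.3162, 0.9487) (||v_1|| = 1).

λ_1 = 15,  λ_2 = 5;  v_1 ≈ (0.3162, 0.9487)


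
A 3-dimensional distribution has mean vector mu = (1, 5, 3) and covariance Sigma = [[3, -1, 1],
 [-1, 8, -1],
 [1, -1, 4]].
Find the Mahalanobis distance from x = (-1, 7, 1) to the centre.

Step 1 — centre the observation: (x - mu) = (-2, 2, -2).

Step 2 — invert Sigma (cofactor / det for 3×3, or solve directly):
  Sigma^{-1} = [[0.3735, 0.0361, -0.0843],
 [0.0361, 0.1325, 0.0241],
 [-0.0843, 0.0241, 0.2771]].

Step 3 — form the quadratic (x - mu)^T · Sigma^{-1} · (x - mu):
  Sigma^{-1} · (x - mu) = (-0.506, 0.1446, -0.3373).
  (x - mu)^T · [Sigma^{-1} · (x - mu)] = (-2)·(-0.506) + (2)·(0.1446) + (-2)·(-0.3373) = 1.9759.

Step 4 — take square root: d = √(1.9759) ≈ 1.4057.

d(x, mu) = √(1.9759) ≈ 1.4057


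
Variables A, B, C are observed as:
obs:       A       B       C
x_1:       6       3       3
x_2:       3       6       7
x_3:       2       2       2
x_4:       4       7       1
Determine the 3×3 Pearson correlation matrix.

Step 1 — column means:
  mean(A) = (6 + 3 + 2 + 4) / 4 = 15/4 = 3.75
  mean(B) = (3 + 6 + 2 + 7) / 4 = 18/4 = 4.5
  mean(C) = (3 + 7 + 2 + 1) / 4 = 13/4 = 3.25

Step 2 — sample variances and covariances s[i,j] = (1/(n-1)) · Σ_k (x_{k,i} - mean_i) · (x_{k,j} - mean_j), with n-1 = 3:
  s[A,A] = ((2.25)·(2.25) + (-0.75)·(-0.75) + (-1.75)·(-1.75) + (0.25)·(0.25)) / 3 = 8.75/3 = 2.9167
  s[A,B] = ((2.25)·(-1.5) + (-0.75)·(1.5) + (-1.75)·(-2.5) + (0.25)·(2.5)) / 3 = 0.5/3 = 0.1667
  s[A,C] = ((2.25)·(-0.25) + (-0.75)·(3.75) + (-1.75)·(-1.25) + (0.25)·(-2.25)) / 3 = -1.75/3 = -0.5833
  s[B,B] = ((-1.5)·(-1.5) + (1.5)·(1.5) + (-2.5)·(-2.5) + (2.5)·(2.5)) / 3 = 17/3 = 5.6667
  s[B,C] = ((-1.5)·(-0.25) + (1.5)·(3.75) + (-2.5)·(-1.25) + (2.5)·(-2.25)) / 3 = 3.5/3 = 1.1667
  s[C,C] = ((-0.25)·(-0.25) + (3.75)·(3.75) + (-1.25)·(-1.25) + (-2.25)·(-2.25)) / 3 = 20.75/3 = 6.9167
  Sample standard deviations s_i = √(s[i,i]):
  s(A) = √(2.9167) = 1.7078
  s(B) = √(5.6667) = 2.3805
  s(C) = √(6.9167) = 2.63

Step 3 — r_{ij} = s_{ij} / (s_i · s_j):
  r[A,A] = 1 (diagonal).
  r[A,B] = 0.1667 / (1.7078 · 2.3805) = 0.1667 / 4.0654 = 0.041
  r[A,C] = -0.5833 / (1.7078 · 2.63) = -0.5833 / 4.4915 = -0.1299
  r[B,B] = 1 (diagonal).
  r[B,C] = 1.1667 / (2.3805 · 2.63) = 1.1667 / 6.2605 = 0.1864
  r[C,C] = 1 (diagonal).

R is symmetric with unit diagonal. Assembling:

R = [[1, 0.041, -0.1299],
 [0.041, 1, 0.1864],
 [-0.1299, 0.1864, 1]]


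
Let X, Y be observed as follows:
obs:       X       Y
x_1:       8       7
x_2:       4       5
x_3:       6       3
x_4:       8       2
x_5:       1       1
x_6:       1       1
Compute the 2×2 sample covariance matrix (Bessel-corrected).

Step 1 — column means:
  mean(X) = (8 + 4 + 6 + 8 + 1 + 1) / 6 = 28/6 = 4.6667
  mean(Y) = (7 + 5 + 3 + 2 + 1 + 1) / 6 = 19/6 = 3.1667

Step 2 — sample covariance S[i,j] = (1/(n-1)) · Σ_k (x_{k,i} - mean_i) · (x_{k,j} - mean_j), with n-1 = 5.
  S[X,X] = ((3.3333)·(3.3333) + (-0.6667)·(-0.6667) + (1.3333)·(1.3333) + (3.3333)·(3.3333) + (-3.6667)·(-3.6667) + (-3.6667)·(-3.6667)) / 5 = 51.3333/5 = 10.2667
  S[X,Y] = ((3.3333)·(3.8333) + (-0.6667)·(1.8333) + (1.3333)·(-0.1667) + (3.3333)·(-1.1667) + (-3.6667)·(-2.1667) + (-3.6667)·(-2.1667)) / 5 = 23.3333/5 = 4.6667
  S[Y,Y] = ((3.8333)·(3.8333) + (1.8333)·(1.8333) + (-0.1667)·(-0.1667) + (-1.1667)·(-1.1667) + (-2.1667)·(-2.1667) + (-2.1667)·(-2.1667)) / 5 = 28.8333/5 = 5.7667

S is symmetric (S[j,i] = S[i,j]). Assembling:

S = [[10.2667, 4.6667],
 [4.6667, 5.7667]]


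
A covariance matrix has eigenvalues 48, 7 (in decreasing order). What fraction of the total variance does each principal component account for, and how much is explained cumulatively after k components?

Step 1 — total variance = trace(Sigma) = Σ λ_i = 48 + 7 = 55.

Step 2 — fraction explained by component i = λ_i / Σ λ:
  PC1: 48/55 = 0.8727
  PC2: 7/55 = 0.1273

Step 3 — cumulative fraction after k components = (λ_1 + ... + λ_k) / Σ λ:
  k = 1: 48/55 = 0.8727
  k = 2: (48 + 7)/55 = 55/55 = 1

Summary (fraction, with percent):

explained: PC1 0.8727 (87.27%), PC2 0.1273 (12.73%);  cumulative: 0.8727, 1


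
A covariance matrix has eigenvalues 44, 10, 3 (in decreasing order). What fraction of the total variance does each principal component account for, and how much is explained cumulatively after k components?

Step 1 — total variance = trace(Sigma) = Σ λ_i = 44 + 10 + 3 = 57.

Step 2 — fraction explained by component i = λ_i / Σ λ:
  PC1: 44/57 = 0.7719
  PC2: 10/57 = 0.1754
  PC3: 3/57 = 0.0526

Step 3 — cumulative fraction after k components = (λ_1 + ... + λ_k) / Σ λ:
  k = 1: 44/57 = 0.7719
  k = 2: (44 + 10)/57 = 54/57 = 0.9474
  k = 3: (44 + 10 + 3)/57 = 57/57 = 1

Summary (fraction, with percent):

explained: PC1 0.7719 (77.19%), PC2 0.1754 (17.54%), PC3 0.0526 (5.26%);  cumulative: 0.7719, 0.9474, 1


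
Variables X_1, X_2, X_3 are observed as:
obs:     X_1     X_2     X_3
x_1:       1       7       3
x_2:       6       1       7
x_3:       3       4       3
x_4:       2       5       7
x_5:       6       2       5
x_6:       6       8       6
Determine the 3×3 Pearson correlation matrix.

Step 1 — column means:
  mean(X_1) = (1 + 6 + 3 + 2 + 6 + 6) / 6 = 24/6 = 4
  mean(X_2) = (7 + 1 + 4 + 5 + 2 + 8) / 6 = 27/6 = 4.5
  mean(X_3) = (3 + 7 + 3 + 7 + 5 + 6) / 6 = 31/6 = 5.1667

Step 2 — sample variances and covariances s[i,j] = (1/(n-1)) · Σ_k (x_{k,i} - mean_i) · (x_{k,j} - mean_j), with n-1 = 5:
  s[X_1,X_1] = ((-3)·(-3) + (2)·(2) + (-1)·(-1) + (-2)·(-2) + (2)·(2) + (2)·(2)) / 5 = 26/5 = 5.2
  s[X_1,X_2] = ((-3)·(2.5) + (2)·(-3.5) + (-1)·(-0.5) + (-2)·(0.5) + (2)·(-2.5) + (2)·(3.5)) / 5 = -13/5 = -2.6
  s[X_1,X_3] = ((-3)·(-2.1667) + (2)·(1.8333) + (-1)·(-2.1667) + (-2)·(1.8333) + (2)·(-0.1667) + (2)·(0.8333)) / 5 = 10/5 = 2
  s[X_2,X_2] = ((2.5)·(2.5) + (-3.5)·(-3.5) + (-0.5)·(-0.5) + (0.5)·(0.5) + (-2.5)·(-2.5) + (3.5)·(3.5)) / 5 = 37.5/5 = 7.5
  s[X_2,X_3] = ((2.5)·(-2.1667) + (-3.5)·(1.8333) + (-0.5)·(-2.1667) + (0.5)·(1.8333) + (-2.5)·(-0.1667) + (3.5)·(0.8333)) / 5 = -6.5/5 = -1.3
  s[X_3,X_3] = ((-2.1667)·(-2.1667) + (1.8333)·(1.8333) + (-2.1667)·(-2.1667) + (1.8333)·(1.8333) + (-0.1667)·(-0.1667) + (0.8333)·(0.8333)) / 5 = 16.8333/5 = 3.3667
  Sample standard deviations s_i = √(s[i,i]):
  s(X_1) = √(5.2) = 2.2804
  s(X_2) = √(7.5) = 2.7386
  s(X_3) = √(3.3667) = 1.8348

Step 3 — r_{ij} = s_{ij} / (s_i · s_j):
  r[X_1,X_1] = 1 (diagonal).
  r[X_1,X_2] = -2.6 / (2.2804 · 2.7386) = -2.6 / 6.245 = -0.4163
  r[X_1,X_3] = 2 / (2.2804 · 1.8348) = 2 / 4.1841 = 0.478
  r[X_2,X_2] = 1 (diagonal).
  r[X_2,X_3] = -1.3 / (2.7386 · 1.8348) = -1.3 / 5.0249 = -0.2587
  r[X_3,X_3] = 1 (diagonal).

R is symmetric with unit diagonal. Assembling:

R = [[1, -0.4163, 0.478],
 [-0.4163, 1, -0.2587],
 [0.478, -0.2587, 1]]


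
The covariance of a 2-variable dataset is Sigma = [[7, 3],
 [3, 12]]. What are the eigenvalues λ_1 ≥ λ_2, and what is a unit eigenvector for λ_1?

Step 1 — characteristic polynomial of 2×2 Sigma:
  det(Sigma - λI) = λ² - trace · λ + det = 0.
  trace = 7 + 12 = 19, det = 7·12 - (3)² = 75.
Step 2 — discriminant:
  Δ = trace² - 4·det = 361 - 300 = 61.
Step 3 — eigenvalues:
  λ = (trace ± √Δ)/2 = (19 ± 7.8102)/2,
  λ_1 = 13.4051,  λ_2 = 5.5949.

Step 4 — unit eigenvector for λ_1: solve (Sigma - λ_1 I)v = 0. First row:
  (7 - 13.4051)·v_x + (3)·v_y = 0, i.e. (-6.4051)·v_x + (3)·v_y = 0,
  so v ∝ (b, λ_1 - a) = (3, 6.4051) = u.
  ||u|| = √((3)² + (6.4051)²) = √(50.0256) ≈ 7.0729,
  v_1 = u/||u|| ≈ (0.4242, 0.9056) (||v_1|| = 1).

λ_1 = 13.4051,  λ_2 = 5.5949;  v_1 ≈ (0.4242, 0.9056)


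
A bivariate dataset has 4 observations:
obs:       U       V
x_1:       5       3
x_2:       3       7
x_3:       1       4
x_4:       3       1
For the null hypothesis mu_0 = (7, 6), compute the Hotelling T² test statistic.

Step 1 — sample mean vector:
  mean(U) = (5 + 3 + 1 + 3) / 4 = 12/4 = 3
  mean(V) = (3 + 7 + 4 + 1) / 4 = 15/4 = 3.75
  x̄ = (3, 3.75),  deviation x̄ - mu_0 = (3, 3.75) - (7, 6) = (-4, -2.25).

Step 2 — sample covariance matrix, S[i,j] = (1/(n-1)) · Σ_k (x_{k,i} - mean_i) · (x_{k,j} - mean_j), divisor n-1 = 3:
  S[U,U] = ((2)·(2) + (0)·(0) + (-2)·(-2) + (0)·(0)) / 3 = 8/3 = 2.6667
  S[U,V] = ((2)·(-0.75) + (0)·(3.25) + (-2)·(0.25) + (0)·(-2.75)) / 3 = -2/3 = -0.6667
  S[V,V] = ((-0.75)·(-0.75) + (3.25)·(3.25) + (0.25)·(0.25) + (-2.75)·(-2.75)) / 3 = 18.75/3 = 6.25
  S = [[2.6667, -0.6667],
 [-0.6667, 6.25]].

Step 3 — invert S. det(S) = 2.6667·6.25 - (-0.6667)² = 16.2222.
  S^{-1} = (1/det) · [[d, -b], [-b, a]] = [[0.3853, 0.0411],
 [0.0411, 0.1644]].

Step 4 — quadratic form (x̄ - mu_0)^T · S^{-1} · (x̄ - mu_0):
  S^{-1} · (x̄ - mu_0) = (-1.6336, -0.5342),
  (x̄ - mu_0)^T · [...] = (-4)·(-1.6336) + (-2.25)·(-0.5342) = 7.7363.

Step 5 — scale by n: T² = 4 · 7.7363 = 30.9452.

T² ≈ 30.9452


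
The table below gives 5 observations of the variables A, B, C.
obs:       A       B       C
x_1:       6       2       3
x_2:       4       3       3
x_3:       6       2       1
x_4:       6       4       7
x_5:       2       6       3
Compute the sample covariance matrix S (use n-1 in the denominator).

Step 1 — column means:
  mean(A) = (6 + 4 + 6 + 6 + 2) / 5 = 24/5 = 4.8
  mean(B) = (2 + 3 + 2 + 4 + 6) / 5 = 17/5 = 3.4
  mean(C) = (3 + 3 + 1 + 7 + 3) / 5 = 17/5 = 3.4

Step 2 — sample covariance S[i,j] = (1/(n-1)) · Σ_k (x_{k,i} - mean_i) · (x_{k,j} - mean_j), with n-1 = 4.
  S[A,A] = ((1.2)·(1.2) + (-0.8)·(-0.8) + (1.2)·(1.2) + (1.2)·(1.2) + (-2.8)·(-2.8)) / 4 = 12.8/4 = 3.2
  S[A,B] = ((1.2)·(-1.4) + (-0.8)·(-0.4) + (1.2)·(-1.4) + (1.2)·(0.6) + (-2.8)·(2.6)) / 4 = -9.6/4 = -2.4
  S[A,C] = ((1.2)·(-0.4) + (-0.8)·(-0.4) + (1.2)·(-2.4) + (1.2)·(3.6) + (-2.8)·(-0.4)) / 4 = 2.4/4 = 0.6
  S[B,B] = ((-1.4)·(-1.4) + (-0.4)·(-0.4) + (-1.4)·(-1.4) + (0.6)·(0.6) + (2.6)·(2.6)) / 4 = 11.2/4 = 2.8
  S[B,C] = ((-1.4)·(-0.4) + (-0.4)·(-0.4) + (-1.4)·(-2.4) + (0.6)·(3.6) + (2.6)·(-0.4)) / 4 = 5.2/4 = 1.3
  S[C,C] = ((-0.4)·(-0.4) + (-0.4)·(-0.4) + (-2.4)·(-2.4) + (3.6)·(3.6) + (-0.4)·(-0.4)) / 4 = 19.2/4 = 4.8

S is symmetric (S[j,i] = S[i,j]). Assembling:

S = [[3.2, -2.4, 0.6],
 [-2.4, 2.8, 1.3],
 [0.6, 1.3, 4.8]]


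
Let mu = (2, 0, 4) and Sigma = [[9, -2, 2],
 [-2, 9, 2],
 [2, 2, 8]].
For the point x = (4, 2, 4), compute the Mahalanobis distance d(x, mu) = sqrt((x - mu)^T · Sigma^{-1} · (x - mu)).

Step 1 — centre the observation: (x - mu) = (2, 2, 0).

Step 2 — invert Sigma (cofactor / det for 3×3, or solve directly):
  Sigma^{-1} = [[0.1288, 0.0379, -0.0417],
 [0.0379, 0.1288, -0.0417],
 [-0.0417, -0.0417, 0.1458]].

Step 3 — form the quadratic (x - mu)^T · Sigma^{-1} · (x - mu):
  Sigma^{-1} · (x - mu) = (0.3333, 0.3333, -0.1667).
  (x - mu)^T · [Sigma^{-1} · (x - mu)] = (2)·(0.3333) + (2)·(0.3333) + (0)·(-0.1667) = 1.3333.

Step 4 — take square root: d = √(1.3333) ≈ 1.1547.

d(x, mu) = √(1.3333) ≈ 1.1547


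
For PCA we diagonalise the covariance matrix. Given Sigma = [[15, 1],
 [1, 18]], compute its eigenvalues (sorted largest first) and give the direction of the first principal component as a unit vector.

Step 1 — characteristic polynomial of 2×2 Sigma:
  det(Sigma - λI) = λ² - trace · λ + det = 0.
  trace = 15 + 18 = 33, det = 15·18 - (1)² = 269.
Step 2 — discriminant:
  Δ = trace² - 4·det = 1089 - 1076 = 13.
Step 3 — eigenvalues:
  λ = (trace ± √Δ)/2 = (33 ± 3.6056)/2,
  λ_1 = 18.3028,  λ_2 = 14.6972.

Step 4 — unit eigenvector for λ_1: solve (Sigma - λ_1 I)v = 0. First row:
  (15 - 18.3028)·v_x + (1)·v_y = 0, i.e. (-3.3028)·v_x + (1)·v_y = 0,
  so v ∝ (b, λ_1 - a) = (1, 3.3028) = u.
  ||u|| = √((1)² + (3.3028)²) = √(11.9083) ≈ 3.4508,
  v_1 = u/||u|| ≈ (0.2898, 0.9571) (||v_1|| = 1).

λ_1 = 18.3028,  λ_2 = 14.6972;  v_1 ≈ (0.2898, 0.9571)


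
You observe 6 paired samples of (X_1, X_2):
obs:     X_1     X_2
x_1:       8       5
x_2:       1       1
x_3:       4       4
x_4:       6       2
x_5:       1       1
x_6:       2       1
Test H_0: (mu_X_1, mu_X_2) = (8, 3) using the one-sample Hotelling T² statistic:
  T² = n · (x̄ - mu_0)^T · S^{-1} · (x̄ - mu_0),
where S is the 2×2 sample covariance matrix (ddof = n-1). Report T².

Step 1 — sample mean vector:
  mean(X_1) = (8 + 1 + 4 + 6 + 1 + 2) / 6 = 22/6 = 3.6667
  mean(X_2) = (5 + 1 + 4 + 2 + 1 + 1) / 6 = 14/6 = 2.3333
  x̄ = (3.6667, 2.3333),  deviation x̄ - mu_0 = (3.6667, 2.3333) - (8, 3) = (-4.3333, -0.6667).

Step 2 — sample covariance matrix, S[i,j] = (1/(n-1)) · Σ_k (x_{k,i} - mean_i) · (x_{k,j} - mean_j), divisor n-1 = 5:
  S[X_1,X_1] = ((4.3333)·(4.3333) + (-2.6667)·(-2.6667) + (0.3333)·(0.3333) + (2.3333)·(2.3333) + (-2.6667)·(-2.6667) + (-1.6667)·(-1.6667)) / 5 = 41.3333/5 = 8.2667
  S[X_1,X_2] = ((4.3333)·(2.6667) + (-2.6667)·(-1.3333) + (0.3333)·(1.6667) + (2.3333)·(-0.3333) + (-2.6667)·(-1.3333) + (-1.6667)·(-1.3333)) / 5 = 20.6667/5 = 4.1333
  S[X_2,X_2] = ((2.6667)·(2.6667) + (-1.3333)·(-1.3333) + (1.6667)·(1.6667) + (-0.3333)·(-0.3333) + (-1.3333)·(-1.3333) + (-1.3333)·(-1.3333)) / 5 = 15.3333/5 = 3.0667
  S = [[8.2667, 4.1333],
 [4.1333, 3.0667]].

Step 3 — invert S. det(S) = 8.2667·3.0667 - (4.1333)² = 8.2667.
  S^{-1} = (1/det) · [[d, -b], [-b, a]] = [[0.371, -0.5],
 [-0.5, 1]].

Step 4 — quadratic form (x̄ - mu_0)^T · S^{-1} · (x̄ - mu_0):
  S^{-1} · (x̄ - mu_0) = (-1.2742, 1.5),
  (x̄ - mu_0)^T · [...] = (-4.3333)·(-1.2742) + (-0.6667)·(1.5) = 4.5215.

Step 5 — scale by n: T² = 6 · 4.5215 = 27.129.

T² ≈ 27.129


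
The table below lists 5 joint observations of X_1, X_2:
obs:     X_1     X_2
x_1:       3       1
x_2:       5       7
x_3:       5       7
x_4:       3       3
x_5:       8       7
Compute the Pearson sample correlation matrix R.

Step 1 — column means:
  mean(X_1) = (3 + 5 + 5 + 3 + 8) / 5 = 24/5 = 4.8
  mean(X_2) = (1 + 7 + 7 + 3 + 7) / 5 = 25/5 = 5

Step 2 — sample variances and covariances s[i,j] = (1/(n-1)) · Σ_k (x_{k,i} - mean_i) · (x_{k,j} - mean_j), with n-1 = 4:
  s[X_1,X_1] = ((-1.8)·(-1.8) + (0.2)·(0.2) + (0.2)·(0.2) + (-1.8)·(-1.8) + (3.2)·(3.2)) / 4 = 16.8/4 = 4.2
  s[X_1,X_2] = ((-1.8)·(-4) + (0.2)·(2) + (0.2)·(2) + (-1.8)·(-2) + (3.2)·(2)) / 4 = 18/4 = 4.5
  s[X_2,X_2] = ((-4)·(-4) + (2)·(2) + (2)·(2) + (-2)·(-2) + (2)·(2)) / 4 = 32/4 = 8
  Sample standard deviations s_i = √(s[i,i]):
  s(X_1) = √(4.2) = 2.0494
  s(X_2) = √(8) = 2.8284

Step 3 — r_{ij} = s_{ij} / (s_i · s_j):
  r[X_1,X_1] = 1 (diagonal).
  r[X_1,X_2] = 4.5 / (2.0494 · 2.8284) = 4.5 / 5.7966 = 0.7763
  r[X_2,X_2] = 1 (diagonal).

R is symmetric with unit diagonal. Assembling:

R = [[1, 0.7763],
 [0.7763, 1]]


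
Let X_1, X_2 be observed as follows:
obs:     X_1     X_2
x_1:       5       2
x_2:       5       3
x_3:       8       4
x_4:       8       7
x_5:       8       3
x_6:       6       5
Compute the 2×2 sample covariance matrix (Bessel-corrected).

Step 1 — column means:
  mean(X_1) = (5 + 5 + 8 + 8 + 8 + 6) / 6 = 40/6 = 6.6667
  mean(X_2) = (2 + 3 + 4 + 7 + 3 + 5) / 6 = 24/6 = 4

Step 2 — sample covariance S[i,j] = (1/(n-1)) · Σ_k (x_{k,i} - mean_i) · (x_{k,j} - mean_j), with n-1 = 5.
  S[X_1,X_1] = ((-1.6667)·(-1.6667) + (-1.6667)·(-1.6667) + (1.3333)·(1.3333) + (1.3333)·(1.3333) + (1.3333)·(1.3333) + (-0.6667)·(-0.6667)) / 5 = 11.3333/5 = 2.2667
  S[X_1,X_2] = ((-1.6667)·(-2) + (-1.6667)·(-1) + (1.3333)·(0) + (1.3333)·(3) + (1.3333)·(-1) + (-0.6667)·(1)) / 5 = 7/5 = 1.4
  S[X_2,X_2] = ((-2)·(-2) + (-1)·(-1) + (0)·(0) + (3)·(3) + (-1)·(-1) + (1)·(1)) / 5 = 16/5 = 3.2

S is symmetric (S[j,i] = S[i,j]). Assembling:

S = [[2.2667, 1.4],
 [1.4, 3.2]]


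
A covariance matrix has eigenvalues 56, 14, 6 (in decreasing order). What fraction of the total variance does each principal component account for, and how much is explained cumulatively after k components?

Step 1 — total variance = trace(Sigma) = Σ λ_i = 56 + 14 + 6 = 76.

Step 2 — fraction explained by component i = λ_i / Σ λ:
  PC1: 56/76 = 0.7368
  PC2: 14/76 = 0.1842
  PC3: 6/76 = 0.0789

Step 3 — cumulative fraction after k components = (λ_1 + ... + λ_k) / Σ λ:
  k = 1: 56/76 = 0.7368
  k = 2: (56 + 14)/76 = 70/76 = 0.9211
  k = 3: (56 + 14 + 6)/76 = 76/76 = 1

Summary (fraction, with percent):

explained: PC1 0.7368 (73.68%), PC2 0.1842 (18.42%), PC3 0.0789 (7.89%);  cumulative: 0.7368, 0.9211, 1


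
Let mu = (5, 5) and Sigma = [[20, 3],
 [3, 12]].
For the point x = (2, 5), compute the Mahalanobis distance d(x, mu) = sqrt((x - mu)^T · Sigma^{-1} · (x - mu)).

Step 1 — centre the observation: (x - mu) = (-3, 0).

Step 2 — invert Sigma. det(Sigma) = 20·12 - (3)² = 231.
  Sigma^{-1} = (1/det) · [[d, -b], [-b, a]] = [[0.0519, -0.013],
 [-0.013, 0.0866]].

Step 3 — form the quadratic (x - mu)^T · Sigma^{-1} · (x - mu):
  Sigma^{-1} · (x - mu) = (-0.1558, 0.039).
  (x - mu)^T · [Sigma^{-1} · (x - mu)] = (-3)·(-0.1558) + (0)·(0.039) = 0.4675.

Step 4 — take square root: d = √(0.4675) ≈ 0.6838.

d(x, mu) = √(0.4675) ≈ 0.6838


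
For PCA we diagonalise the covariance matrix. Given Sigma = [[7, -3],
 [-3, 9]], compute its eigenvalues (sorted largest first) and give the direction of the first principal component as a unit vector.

Step 1 — characteristic polynomial of 2×2 Sigma:
  det(Sigma - λI) = λ² - trace · λ + det = 0.
  trace = 7 + 9 = 16, det = 7·9 - (-3)² = 54.
Step 2 — discriminant:
  Δ = trace² - 4·det = 256 - 216 = 40.
Step 3 — eigenvalues:
  λ = (trace ± √Δ)/2 = (16 ± 6.3246)/2,
  λ_1 = 11.1623,  λ_2 = 4.8377.

Step 4 — unit eigenvector for λ_1: solve (Sigma - λ_1 I)v = 0. First row:
  (7 - 11.1623)·v_x + (-3)·v_y = 0, i.e. (-4.1623)·v_x + (-3)·v_y = 0,
  so v ∝ (b, λ_1 - a) = (-3, 4.1623); multiply by -1 so the first entry is positive: u = (3, -4.1623).
  ||u|| = √((3)² + (-4.1623)²) = √(26.3246) ≈ 5.1307,
  v_1 = u/||u|| ≈ (0.5847, -0.8112) (||v_1|| = 1).

λ_1 = 11.1623,  λ_2 = 4.8377;  v_1 ≈ (0.5847, -0.8112)


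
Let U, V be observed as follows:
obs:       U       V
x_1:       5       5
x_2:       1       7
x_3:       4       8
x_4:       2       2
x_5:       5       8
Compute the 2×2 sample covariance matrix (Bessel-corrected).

Step 1 — column means:
  mean(U) = (5 + 1 + 4 + 2 + 5) / 5 = 17/5 = 3.4
  mean(V) = (5 + 7 + 8 + 2 + 8) / 5 = 30/5 = 6

Step 2 — sample covariance S[i,j] = (1/(n-1)) · Σ_k (x_{k,i} - mean_i) · (x_{k,j} - mean_j), with n-1 = 4.
  S[U,U] = ((1.6)·(1.6) + (-2.4)·(-2.4) + (0.6)·(0.6) + (-1.4)·(-1.4) + (1.6)·(1.6)) / 4 = 13.2/4 = 3.3
  S[U,V] = ((1.6)·(-1) + (-2.4)·(1) + (0.6)·(2) + (-1.4)·(-4) + (1.6)·(2)) / 4 = 6/4 = 1.5
  S[V,V] = ((-1)·(-1) + (1)·(1) + (2)·(2) + (-4)·(-4) + (2)·(2)) / 4 = 26/4 = 6.5

S is symmetric (S[j,i] = S[i,j]). Assembling:

S = [[3.3, 1.5],
 [1.5, 6.5]]


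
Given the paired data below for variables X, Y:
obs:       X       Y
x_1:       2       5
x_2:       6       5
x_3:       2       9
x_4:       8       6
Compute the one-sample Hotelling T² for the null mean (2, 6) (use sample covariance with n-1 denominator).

Step 1 — sample mean vector:
  mean(X) = (2 + 6 + 2 + 8) / 4 = 18/4 = 4.5
  mean(Y) = (5 + 5 + 9 + 6) / 4 = 25/4 = 6.25
  x̄ = (4.5, 6.25),  deviation x̄ - mu_0 = (4.5, 6.25) - (2, 6) = (2.5, 0.25).

Step 2 — sample covariance matrix, S[i,j] = (1/(n-1)) · Σ_k (x_{k,i} - mean_i) · (x_{k,j} - mean_j), divisor n-1 = 3:
  S[X,X] = ((-2.5)·(-2.5) + (1.5)·(1.5) + (-2.5)·(-2.5) + (3.5)·(3.5)) / 3 = 27/3 = 9
  S[X,Y] = ((-2.5)·(-1.25) + (1.5)·(-1.25) + (-2.5)·(2.75) + (3.5)·(-0.25)) / 3 = -6.5/3 = -2.1667
  S[Y,Y] = ((-1.25)·(-1.25) + (-1.25)·(-1.25) + (2.75)·(2.75) + (-0.25)·(-0.25)) / 3 = 10.75/3 = 3.5833
  S = [[9, -2.1667],
 [-2.1667, 3.5833]].

Step 3 — invert S. det(S) = 9·3.5833 - (-2.1667)² = 27.5556.
  S^{-1} = (1/det) · [[d, -b], [-b, a]] = [[0.13, 0.0786],
 [0.0786, 0.3266]].

Step 4 — quadratic form (x̄ - mu_0)^T · S^{-1} · (x̄ - mu_0):
  S^{-1} · (x̄ - mu_0) = (0.3448, 0.2782),
  (x̄ - mu_0)^T · [...] = (2.5)·(0.3448) + (0.25)·(0.2782) = 0.9315.

Step 5 — scale by n: T² = 4 · 0.9315 = 3.7258.

T² ≈ 3.7258


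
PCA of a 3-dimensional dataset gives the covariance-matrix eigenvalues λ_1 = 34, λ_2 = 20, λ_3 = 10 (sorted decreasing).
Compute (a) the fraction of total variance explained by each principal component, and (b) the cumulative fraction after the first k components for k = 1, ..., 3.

Step 1 — total variance = trace(Sigma) = Σ λ_i = 34 + 20 + 10 = 64.

Step 2 — fraction explained by component i = λ_i / Σ λ:
  PC1: 34/64 = 0.5312
  PC2: 20/64 = 0.3125
  PC3: 10/64 = 0.1562

Step 3 — cumulative fraction after k components = (λ_1 + ... + λ_k) / Σ λ:
  k = 1: 34/64 = 0.5312
  k = 2: (34 + 20)/64 = 54/64 = 0.8438
  k = 3: (34 + 20 + 10)/64 = 64/64 = 1

Summary (fraction, with percent):

explained: PC1 0.5312 (53.12%), PC2 0.3125 (31.25%), PC3 0.1562 (15.62%);  cumulative: 0.5312, 0.8438, 1


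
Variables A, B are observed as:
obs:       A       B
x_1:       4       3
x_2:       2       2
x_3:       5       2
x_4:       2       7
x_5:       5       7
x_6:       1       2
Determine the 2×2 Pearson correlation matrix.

Step 1 — column means:
  mean(A) = (4 + 2 + 5 + 2 + 5 + 1) / 6 = 19/6 = 3.1667
  mean(B) = (3 + 2 + 2 + 7 + 7 + 2) / 6 = 23/6 = 3.8333

Step 2 — sample variances and covariances s[i,j] = (1/(n-1)) · Σ_k (x_{k,i} - mean_i) · (x_{k,j} - mean_j), with n-1 = 5:
  s[A,A] = ((0.8333)·(0.8333) + (-1.1667)·(-1.1667) + (1.8333)·(1.8333) + (-1.1667)·(-1.1667) + (1.8333)·(1.8333) + (-2.1667)·(-2.1667)) / 5 = 14.8333/5 = 2.9667
  s[A,B] = ((0.8333)·(-0.8333) + (-1.1667)·(-1.8333) + (1.8333)·(-1.8333) + (-1.1667)·(3.1667) + (1.8333)·(3.1667) + (-2.1667)·(-1.8333)) / 5 = 4.1667/5 = 0.8333
  s[B,B] = ((-0.8333)·(-0.8333) + (-1.8333)·(-1.8333) + (-1.8333)·(-1.8333) + (3.1667)·(3.1667) + (3.1667)·(3.1667) + (-1.8333)·(-1.8333)) / 5 = 30.8333/5 = 6.1667
  Sample standard deviations s_i = √(s[i,i]):
  s(A) = √(2.9667) = 1.7224
  s(B) = √(6.1667) = 2.4833

Step 3 — r_{ij} = s_{ij} / (s_i · s_j):
  r[A,A] = 1 (diagonal).
  r[A,B] = 0.8333 / (1.7224 · 2.4833) = 0.8333 / 4.2772 = 0.1948
  r[B,B] = 1 (diagonal).

R is symmetric with unit diagonal. Assembling:

R = [[1, 0.1948],
 [0.1948, 1]]


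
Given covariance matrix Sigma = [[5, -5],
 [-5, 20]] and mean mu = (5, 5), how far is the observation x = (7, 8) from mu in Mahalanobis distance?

Step 1 — centre the observation: (x - mu) = (2, 3).

Step 2 — invert Sigma. det(Sigma) = 5·20 - (-5)² = 75.
  Sigma^{-1} = (1/det) · [[d, -b], [-b, a]] = [[0.2667, 0.0667],
 [0.0667, 0.0667]].

Step 3 — form the quadratic (x - mu)^T · Sigma^{-1} · (x - mu):
  Sigma^{-1} · (x - mu) = (0.7333, 0.3333).
  (x - mu)^T · [Sigma^{-1} · (x - mu)] = (2)·(0.7333) + (3)·(0.3333) = 2.4667.

Step 4 — take square root: d = √(2.4667) ≈ 1.5706.

d(x, mu) = √(2.4667) ≈ 1.5706


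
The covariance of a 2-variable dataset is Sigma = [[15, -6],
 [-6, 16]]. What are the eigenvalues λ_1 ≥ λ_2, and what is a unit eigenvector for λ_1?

Step 1 — characteristic polynomial of 2×2 Sigma:
  det(Sigma - λI) = λ² - trace · λ + det = 0.
  trace = 15 + 16 = 31, det = 15·16 - (-6)² = 204.
Step 2 — discriminant:
  Δ = trace² - 4·det = 961 - 816 = 145.
Step 3 — eigenvalues:
  λ = (trace ± √Δ)/2 = (31 ± 12.0416)/2,
  λ_1 = 21.5208,  λ_2 = 9.4792.

Step 4 — unit eigenvector for λ_1: solve (Sigma - λ_1 I)v = 0. First row:
  (15 - 21.5208)·v_x + (-6)·v_y = 0, i.e. (-6.5208)·v_x + (-6)·v_y = 0,
  so v ∝ (b, λ_1 - a) = (-6, 6.5208); multiply by -1 so the first entry is positive: u = (6, -6.5208).
  ||u|| = √((6)² + (-6.5208)²) = √(78.5208) ≈ 8.8612,
  v_1 = u/||u|| ≈ (0.6771, -0.7359) (||v_1|| = 1).

λ_1 = 21.5208,  λ_2 = 9.4792;  v_1 ≈ (0.6771, -0.7359)


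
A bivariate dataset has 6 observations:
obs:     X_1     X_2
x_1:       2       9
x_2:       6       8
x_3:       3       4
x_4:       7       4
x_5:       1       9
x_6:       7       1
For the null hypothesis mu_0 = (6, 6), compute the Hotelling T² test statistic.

Step 1 — sample mean vector:
  mean(X_1) = (2 + 6 + 3 + 7 + 1 + 7) / 6 = 26/6 = 4.3333
  mean(X_2) = (9 + 8 + 4 + 4 + 9 + 1) / 6 = 35/6 = 5.8333
  x̄ = (4.3333, 5.8333),  deviation x̄ - mu_0 = (4.3333, 5.8333) - (6, 6) = (-1.6667, -0.1667).

Step 2 — sample covariance matrix, S[i,j] = (1/(n-1)) · Σ_k (x_{k,i} - mean_i) · (x_{k,j} - mean_j), divisor n-1 = 5:
  S[X_1,X_1] = ((-2.3333)·(-2.3333) + (1.6667)·(1.6667) + (-1.3333)·(-1.3333) + (2.6667)·(2.6667) + (-3.3333)·(-3.3333) + (2.6667)·(2.6667)) / 5 = 35.3333/5 = 7.0667
  S[X_1,X_2] = ((-2.3333)·(3.1667) + (1.6667)·(2.1667) + (-1.3333)·(-1.8333) + (2.6667)·(-1.8333) + (-3.3333)·(3.1667) + (2.6667)·(-4.8333)) / 5 = -29.6667/5 = -5.9333
  S[X_2,X_2] = ((3.1667)·(3.1667) + (2.1667)·(2.1667) + (-1.8333)·(-1.8333) + (-1.8333)·(-1.8333) + (3.1667)·(3.1667) + (-4.8333)·(-4.8333)) / 5 = 54.8333/5 = 10.9667
  S = [[7.0667, -5.9333],
 [-5.9333, 10.9667]].

Step 3 — invert S. det(S) = 7.0667·10.9667 - (-5.9333)² = 42.2933.
  S^{-1} = (1/det) · [[d, -b], [-b, a]] = [[0.2593, 0.1403],
 [0.1403, 0.1671]].

Step 4 — quadratic form (x̄ - mu_0)^T · S^{-1} · (x̄ - mu_0):
  S^{-1} · (x̄ - mu_0) = (-0.4555, -0.2617),
  (x̄ - mu_0)^T · [...] = (-1.6667)·(-0.4555) + (-0.1667)·(-0.2617) = 0.8029.

Step 5 — scale by n: T² = 6 · 0.8029 = 4.8172.

T² ≈ 4.8172


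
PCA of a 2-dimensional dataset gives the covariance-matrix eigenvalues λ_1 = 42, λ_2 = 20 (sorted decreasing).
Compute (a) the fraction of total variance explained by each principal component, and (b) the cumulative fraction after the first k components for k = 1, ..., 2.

Step 1 — total variance = trace(Sigma) = Σ λ_i = 42 + 20 = 62.

Step 2 — fraction explained by component i = λ_i / Σ λ:
  PC1: 42/62 = 0.6774
  PC2: 20/62 = 0.3226

Step 3 — cumulative fraction after k components = (λ_1 + ... + λ_k) / Σ λ:
  k = 1: 42/62 = 0.6774
  k = 2: (42 + 20)/62 = 62/62 = 1

Summary (fraction, with percent):

explained: PC1 0.6774 (67.74%), PC2 0.3226 (32.26%);  cumulative: 0.6774, 1


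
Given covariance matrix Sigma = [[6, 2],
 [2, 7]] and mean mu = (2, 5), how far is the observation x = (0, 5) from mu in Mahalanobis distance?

Step 1 — centre the observation: (x - mu) = (-2, 0).

Step 2 — invert Sigma. det(Sigma) = 6·7 - (2)² = 38.
  Sigma^{-1} = (1/det) · [[d, -b], [-b, a]] = [[0.1842, -0.0526],
 [-0.0526, 0.1579]].

Step 3 — form the quadratic (x - mu)^T · Sigma^{-1} · (x - mu):
  Sigma^{-1} · (x - mu) = (-0.3684, 0.1053).
  (x - mu)^T · [Sigma^{-1} · (x - mu)] = (-2)·(-0.3684) + (0)·(0.1053) = 0.7368.

Step 4 — take square root: d = √(0.7368) ≈ 0.8584.

d(x, mu) = √(0.7368) ≈ 0.8584


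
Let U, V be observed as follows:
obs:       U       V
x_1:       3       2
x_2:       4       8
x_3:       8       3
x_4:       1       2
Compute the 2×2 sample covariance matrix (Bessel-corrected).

Step 1 — column means:
  mean(U) = (3 + 4 + 8 + 1) / 4 = 16/4 = 4
  mean(V) = (2 + 8 + 3 + 2) / 4 = 15/4 = 3.75

Step 2 — sample covariance S[i,j] = (1/(n-1)) · Σ_k (x_{k,i} - mean_i) · (x_{k,j} - mean_j), with n-1 = 3.
  S[U,U] = ((-1)·(-1) + (0)·(0) + (4)·(4) + (-3)·(-3)) / 3 = 26/3 = 8.6667
  S[U,V] = ((-1)·(-1.75) + (0)·(4.25) + (4)·(-0.75) + (-3)·(-1.75)) / 3 = 4/3 = 1.3333
  S[V,V] = ((-1.75)·(-1.75) + (4.25)·(4.25) + (-0.75)·(-0.75) + (-1.75)·(-1.75)) / 3 = 24.75/3 = 8.25

S is symmetric (S[j,i] = S[i,j]). Assembling:

S = [[8.6667, 1.3333],
 [1.3333, 8.25]]


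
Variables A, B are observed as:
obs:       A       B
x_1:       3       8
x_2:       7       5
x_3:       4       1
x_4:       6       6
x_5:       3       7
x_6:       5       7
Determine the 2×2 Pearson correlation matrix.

Step 1 — column means:
  mean(A) = (3 + 7 + 4 + 6 + 3 + 5) / 6 = 28/6 = 4.6667
  mean(B) = (8 + 5 + 1 + 6 + 7 + 7) / 6 = 34/6 = 5.6667

Step 2 — sample variances and covariances s[i,j] = (1/(n-1)) · Σ_k (x_{k,i} - mean_i) · (x_{k,j} - mean_j), with n-1 = 5:
  s[A,A] = ((-1.6667)·(-1.6667) + (2.3333)·(2.3333) + (-0.6667)·(-0.6667) + (1.3333)·(1.3333) + (-1.6667)·(-1.6667) + (0.3333)·(0.3333)) / 5 = 13.3333/5 = 2.6667
  s[A,B] = ((-1.6667)·(2.3333) + (2.3333)·(-0.6667) + (-0.6667)·(-4.6667) + (1.3333)·(0.3333) + (-1.6667)·(1.3333) + (0.3333)·(1.3333)) / 5 = -3.6667/5 = -0.7333
  s[B,B] = ((2.3333)·(2.3333) + (-0.6667)·(-0.6667) + (-4.6667)·(-4.6667) + (0.3333)·(0.3333) + (1.3333)·(1.3333) + (1.3333)·(1.3333)) / 5 = 31.3333/5 = 6.2667
  Sample standard deviations s_i = √(s[i,i]):
  s(A) = √(2.6667) = 1.633
  s(B) = √(6.2667) = 2.5033

Step 3 — r_{ij} = s_{ij} / (s_i · s_j):
  r[A,A] = 1 (diagonal).
  r[A,B] = -0.7333 / (1.633 · 2.5033) = -0.7333 / 4.0879 = -0.1794
  r[B,B] = 1 (diagonal).

R is symmetric with unit diagonal. Assembling:

R = [[1, -0.1794],
 [-0.1794, 1]]


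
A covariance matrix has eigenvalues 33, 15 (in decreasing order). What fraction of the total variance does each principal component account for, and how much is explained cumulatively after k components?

Step 1 — total variance = trace(Sigma) = Σ λ_i = 33 + 15 = 48.

Step 2 — fraction explained by component i = λ_i / Σ λ:
  PC1: 33/48 = 0.6875
  PC2: 15/48 = 0.3125

Step 3 — cumulative fraction after k components = (λ_1 + ... + λ_k) / Σ λ:
  k = 1: 33/48 = 0.6875
  k = 2: (33 + 15)/48 = 48/48 = 1

Summary (fraction, with percent):

explained: PC1 0.6875 (68.75%), PC2 0.3125 (31.25%);  cumulative: 0.6875, 1


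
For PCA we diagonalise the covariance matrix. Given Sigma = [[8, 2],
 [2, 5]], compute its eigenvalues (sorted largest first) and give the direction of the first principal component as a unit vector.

Step 1 — characteristic polynomial of 2×2 Sigma:
  det(Sigma - λI) = λ² - trace · λ + det = 0.
  trace = 8 + 5 = 13, det = 8·5 - (2)² = 36.
Step 2 — discriminant:
  Δ = trace² - 4·det = 169 - 144 = 25.
Step 3 — eigenvalues:
  λ = (trace ± √Δ)/2 = (13 ± 5)/2,
  λ_1 = 9,  λ_2 = 4.

Step 4 — unit eigenvector for λ_1: solve (Sigma - λ_1 I)v = 0. First row:
  (8 - 9)·v_x + (2)·v_y = 0, i.e. (-1)·v_x + (2)·v_y = 0,
  so v ∝ (b, λ_1 - a) = (2, 1) = u.
  ||u|| = √((2)² + (1)²) = √(5) ≈ 2.2361,
  v_1 = u/||u|| ≈ (0.8944, 0.4472) (||v_1|| = 1).

λ_1 = 9,  λ_2 = 4;  v_1 ≈ (0.8944, 0.4472)


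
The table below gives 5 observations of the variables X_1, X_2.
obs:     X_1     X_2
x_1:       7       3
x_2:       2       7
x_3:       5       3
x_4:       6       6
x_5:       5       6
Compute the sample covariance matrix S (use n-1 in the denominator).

Step 1 — column means:
  mean(X_1) = (7 + 2 + 5 + 6 + 5) / 5 = 25/5 = 5
  mean(X_2) = (3 + 7 + 3 + 6 + 6) / 5 = 25/5 = 5

Step 2 — sample covariance S[i,j] = (1/(n-1)) · Σ_k (x_{k,i} - mean_i) · (x_{k,j} - mean_j), with n-1 = 4.
  S[X_1,X_1] = ((2)·(2) + (-3)·(-3) + (0)·(0) + (1)·(1) + (0)·(0)) / 4 = 14/4 = 3.5
  S[X_1,X_2] = ((2)·(-2) + (-3)·(2) + (0)·(-2) + (1)·(1) + (0)·(1)) / 4 = -9/4 = -2.25
  S[X_2,X_2] = ((-2)·(-2) + (2)·(2) + (-2)·(-2) + (1)·(1) + (1)·(1)) / 4 = 14/4 = 3.5

S is symmetric (S[j,i] = S[i,j]). Assembling:

S = [[3.5, -2.25],
 [-2.25, 3.5]]


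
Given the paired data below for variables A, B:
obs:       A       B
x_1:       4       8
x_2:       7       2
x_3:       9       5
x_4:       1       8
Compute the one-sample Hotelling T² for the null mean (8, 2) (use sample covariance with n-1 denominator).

Step 1 — sample mean vector:
  mean(A) = (4 + 7 + 9 + 1) / 4 = 21/4 = 5.25
  mean(B) = (8 + 2 + 5 + 8) / 4 = 23/4 = 5.75
  x̄ = (5.25, 5.75),  deviation x̄ - mu_0 = (5.25, 5.75) - (8, 2) = (-2.75, 3.75).

Step 2 — sample covariance matrix, S[i,j] = (1/(n-1)) · Σ_k (x_{k,i} - mean_i) · (x_{k,j} - mean_j), divisor n-1 = 3:
  S[A,A] = ((-1.25)·(-1.25) + (1.75)·(1.75) + (3.75)·(3.75) + (-4.25)·(-4.25)) / 3 = 36.75/3 = 12.25
  S[A,B] = ((-1.25)·(2.25) + (1.75)·(-3.75) + (3.75)·(-0.75) + (-4.25)·(2.25)) / 3 = -21.75/3 = -7.25
  S[B,B] = ((2.25)·(2.25) + (-3.75)·(-3.75) + (-0.75)·(-0.75) + (2.25)·(2.25)) / 3 = 24.75/3 = 8.25
  S = [[12.25, -7.25],
 [-7.25, 8.25]].

Step 3 — invert S. det(S) = 12.25·8.25 - (-7.25)² = 48.5.
  S^{-1} = (1/det) · [[d, -b], [-b, a]] = [[0.1701, 0.1495],
 [0.1495, 0.2526]].

Step 4 — quadratic form (x̄ - mu_0)^T · S^{-1} · (x̄ - mu_0):
  S^{-1} · (x̄ - mu_0) = (0.0928, 0.5361),
  (x̄ - mu_0)^T · [...] = (-2.75)·(0.0928) + (3.75)·(0.5361) = 1.7552.

Step 5 — scale by n: T² = 4 · 1.7552 = 7.0206.

T² ≈ 7.0206
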